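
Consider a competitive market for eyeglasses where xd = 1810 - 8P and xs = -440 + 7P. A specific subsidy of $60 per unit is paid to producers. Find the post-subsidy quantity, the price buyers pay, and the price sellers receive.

x' = 834; buyers pay $122; sellers receive $182

Pre-subsidy: 1810 - 8P = -440 + 7P gives P* = 150, x* = 610.
With the subsidy, sellers receive Ps = Pb + 60 for each unit, where Pb is the price buyers pay.
Supply in terms of Pb becomes xs = -440 + 7(Pb + 60) = -20 + 7Pb. Setting this equal to demand: 1810 - 8Pb = -20 + 7Pb, so Pb = 122.
Sellers receive Ps = 122 + 60 = 182; x' = 1810 − 8·122 = 834.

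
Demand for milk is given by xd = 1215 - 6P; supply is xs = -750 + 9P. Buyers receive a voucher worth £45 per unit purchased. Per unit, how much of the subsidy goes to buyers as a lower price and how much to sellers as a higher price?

Pre-subsidy: 1215 - 6P = -750 + 9P gives P* = 131, x* = 429.
With the rebate, buyers effectively pay Pb = Ps − 45, where Ps is the price sellers receive.
Demand in terms of Ps becomes xd = 1215 − 6(Ps − 45) = 1485 - 6Ps. Setting this equal to supply: 1485 - 6Ps = -750 + 9Ps, so Ps = 149.
Buyers pay Pb = 149 − 45 = 104; x' = -750 + 9·149 = 591.
Buyers' price falls by P* − Pb = 131 − 104 = 27; sellers' price rises by Ps − P* = 149 − 131 = 18.

Buyers gain £27 per unit; sellers gain £18 per unit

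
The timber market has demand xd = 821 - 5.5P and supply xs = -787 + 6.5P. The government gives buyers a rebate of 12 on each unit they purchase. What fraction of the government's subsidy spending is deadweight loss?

DWL / government spending = 143/958

Pre-subsidy: 821 - 5.5P = -787 + 6.5P gives P* = 134, x* = 84.
With the rebate, buyers effectively pay Pb = Ps − 12, where Ps is the price sellers receive.
Demand in terms of Ps becomes xd = 821 − 5.5(Ps − 12) = 887 - 5.5Ps. Setting this equal to supply: 887 - 5.5Ps = -787 + 6.5Ps, so Ps = 139.5.
Buyers pay Pb = 139.5 − 12 = 127.5; x' = -787 + 6.5·139.5 = 119.75.
ΔCS = ½(84 + 119.75)(134 − 127.5) = 662.1875; ΔPS = ½(84 + 119.75)(139.5 − 134) = 560.3125.
Government spending = 12 × 119.75 = 1437.
DWL = ½ × 12 × (119.75 − 84) = 214.5; fraction = 214.5 / 1437 = 143/958.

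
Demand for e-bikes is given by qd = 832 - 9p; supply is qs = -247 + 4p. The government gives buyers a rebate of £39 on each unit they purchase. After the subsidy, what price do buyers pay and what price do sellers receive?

Buyers pay £71; sellers receive £110

Pre-subsidy: 832 - 9p = -247 + 4p gives p* = 83, q* = 85.
With the rebate, buyers effectively pay pb = ps − 39, where ps is the price sellers receive.
Demand in terms of ps becomes qd = 832 − 9(ps − 39) = 1183 - 9ps. Setting this equal to supply: 1183 - 9ps = -247 + 4ps, so ps = 110.
Buyers pay pb = 110 − 39 = 71; q' = -247 + 4·110 = 193.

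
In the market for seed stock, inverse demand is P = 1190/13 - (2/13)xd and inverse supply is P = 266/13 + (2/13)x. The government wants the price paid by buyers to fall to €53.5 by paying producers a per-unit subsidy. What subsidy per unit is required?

At a buyer price of 53.5, quantity demanded is 595 − 6.5·53.5 = 247.25.
Sellers supply 247.25 only when they receive Ps = 266/13 + (2/13)·247.25 = 58.5.
s = Ps − Pb = 58.5 − 53.5 = 5.

Required subsidy s = €5 per unit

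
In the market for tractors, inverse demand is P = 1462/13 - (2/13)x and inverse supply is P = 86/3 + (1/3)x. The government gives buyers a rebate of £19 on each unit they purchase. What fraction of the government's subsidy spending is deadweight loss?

DWL / government spending = 39/422

Pre-subsidy: 1462/13 - (2/13)x = 86/3 + (1/3)x gives x* = 172 and P* = 86.
With the rebate, buyers effectively pay Pb = Ps − 19, where Ps is the price sellers receive.
On the curves, Pb = 1462/13 - (2/13)x and Ps = 86/3 + (1/3)x; the wedge Ps − Pb = 19 gives 86/3 + (1/3)x − (1462/13 - (2/13)x) = 19, so x' = 211.
Then Pb = 1462/13 − (2/13)·211 = 80 and Ps = 86/3 + (1/3)·211 = 99.
ΔCS = ½(172 + 211)(86 − 80) = 1149; ΔPS = ½(172 + 211)(99 − 86) = 2489.5.
Government spending = 19 × 211 = 4009.
DWL = ½ × 19 × (211 − 172) = 370.5; fraction = 370.5 / 4009 = 39/422.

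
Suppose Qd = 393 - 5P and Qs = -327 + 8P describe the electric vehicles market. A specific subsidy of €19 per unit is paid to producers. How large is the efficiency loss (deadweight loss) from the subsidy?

Pre-subsidy: 393 - 5P = -327 + 8P gives P* = 720/13, Q* = 1509/13.
With the subsidy, sellers receive Ps = Pb + 19 for each unit, where Pb is the price buyers pay.
Supply in terms of Pb becomes Qs = -327 + 8(Pb + 19) = -175 + 8Pb. Setting this equal to demand: 393 - 5Pb = -175 + 8Pb, so Pb = 568/13.
Sellers receive Ps = 568/13 + 19 = 815/13; Q' = 393 − 5·(568/13) = 2269/13.
The subsidy expands output by 2269/13 − 1509/13 = 760/13 past the efficient level; on those units the gap between marginal cost and willingness to pay runs from 0 up to 19.
DWL = ½ × 19 × 760/13 = 7220/13.

Deadweight loss = 7220/13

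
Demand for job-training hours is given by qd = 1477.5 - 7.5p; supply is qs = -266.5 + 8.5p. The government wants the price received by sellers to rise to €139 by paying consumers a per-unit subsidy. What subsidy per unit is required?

Required subsidy s = €64 per unit

At a seller price of 139, quantity supplied is -266.5 + 8.5·139 = 915.
Buyers absorb 915 only when they pay pb with 1477.5 − 7.5·pb = 915, i.e. pb = 75.
s = ps − pb = 139 − 75 = 64.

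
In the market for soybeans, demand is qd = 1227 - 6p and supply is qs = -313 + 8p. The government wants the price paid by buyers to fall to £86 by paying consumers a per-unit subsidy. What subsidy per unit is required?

At a buyer price of 86, quantity demanded is 1227 − 6·86 = 711.
Sellers supply 711 only when they receive ps with -313 + 8·ps = 711, i.e. ps = 128.
s = ps − pb = 128 − 86 = 42.

Required subsidy s = £42 per unit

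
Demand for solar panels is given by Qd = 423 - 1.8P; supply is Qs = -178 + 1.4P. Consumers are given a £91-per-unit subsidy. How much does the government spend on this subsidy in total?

Government cost = £14250.6

Pre-subsidy: 423 - 1.8P = -178 + 1.4P gives P* = 187.8125, Q* = 84.9375.
With the rebate, buyers effectively pay Pb = Ps − 91, where Ps is the price sellers receive.
Demand in terms of Ps becomes Qd = 423 − 1.8(Ps − 91) = 586.8 - 1.8Ps. Setting this equal to supply: 586.8 - 1.8Ps = -178 + 1.4Ps, so Ps = 239.
Buyers pay Pb = 239 − 91 = 148; Q' = -178 + 1.4·239 = 156.6.
Government outlay = subsidy × quantity = 91 × 156.6 = 14250.6.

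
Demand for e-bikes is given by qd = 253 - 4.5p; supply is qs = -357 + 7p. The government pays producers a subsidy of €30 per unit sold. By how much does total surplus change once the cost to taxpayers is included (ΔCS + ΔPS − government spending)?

Pre-subsidy: 253 - 4.5p = -357 + 7p gives p* = 1220/23, q* = 329/23.
With the subsidy, sellers receive ps = pb + 30 for each unit, where pb is the price buyers pay.
Supply in terms of pb becomes qs = -357 + 7(pb + 30) = -147 + 7pb. Setting this equal to demand: 253 - 4.5pb = -147 + 7pb, so pb = 800/23.
Sellers receive ps = 800/23 + 30 = 1490/23; q' = 253 − 4.5·(800/23) = 2219/23.
ΔCS = ½(329/23 + 2219/23)(1220/23 − 800/23) = 535080/529; ΔPS = ½(329/23 + 2219/23)(1490/23 − 1220/23) = 343980/529.
Government spending = 30 × 2219/23 = 66570/23.
Net change = 535080/529 + 343980/529 − 66570/23 = -28350/23. The loss equals the DWL triangle ½·30·1890/23.

Net change in total surplus = -28350/23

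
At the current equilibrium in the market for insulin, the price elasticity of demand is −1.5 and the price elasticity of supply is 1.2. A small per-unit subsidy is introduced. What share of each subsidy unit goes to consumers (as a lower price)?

Consumer share = 4/9

For a small subsidy around the equilibrium, the benefit split depends on the relative slopes, which at a point are proportional to the elasticities.
Buyer share = εs/(εs + |εd|) = 1.2/(1.2 + 1.5) = 4/9; seller share = |εd|/(εs + |εd|) = 5/9.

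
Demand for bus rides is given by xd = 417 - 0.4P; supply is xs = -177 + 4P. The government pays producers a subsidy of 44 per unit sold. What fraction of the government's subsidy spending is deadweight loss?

DWL / government spending = 8/379

Pre-subsidy: 417 - 0.4P = -177 + 4P gives P* = 135, x* = 363.
With the subsidy, sellers receive Ps = Pb + 44 for each unit, where Pb is the price buyers pay.
Supply in terms of Pb becomes xs = -177 + 4(Pb + 44) = -1 + 4Pb. Setting this equal to demand: 417 - 0.4Pb = -1 + 4Pb, so Pb = 95.
Sellers receive Ps = 95 + 44 = 139; x' = 417 − 0.4·95 = 379.
ΔCS = ½(363 + 379)(135 − 95) = 14840; ΔPS = ½(363 + 379)(139 − 135) = 1484.
Government spending = 44 × 379 = 16676.
DWL = ½ × 44 × (379 − 363) = 352; fraction = 352 / 16676 = 8/379.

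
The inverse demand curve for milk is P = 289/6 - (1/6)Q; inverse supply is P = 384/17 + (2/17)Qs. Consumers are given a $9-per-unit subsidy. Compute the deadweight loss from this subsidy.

Pre-subsidy: 289/6 - (1/6)Q = 384/17 + (2/17)Q gives Q* = 2609/29 and P* = 962/29.
With the rebate, buyers effectively pay Pb = Ps − 9, where Ps is the price sellers receive.
On the curves, Pb = 289/6 - (1/6)Q and Ps = 384/17 + (2/17)Q; the wedge Ps − Pb = 9 gives 384/17 + (2/17)Q − (289/6 - (1/6)Q) = 9, so Q' = 3527/29.
Then Pb = 289/6 − (1/6)·(3527/29) = 809/29 and Ps = 384/17 + (2/17)·(3527/29) = 1070/29.
The subsidy expands output by 3527/29 − 2609/29 = 918/29 past the efficient level; on those units the gap between marginal cost and willingness to pay runs from 0 up to 9.
DWL = ½ × 9 × 918/29 = 4131/29.

Deadweight loss = 4131/29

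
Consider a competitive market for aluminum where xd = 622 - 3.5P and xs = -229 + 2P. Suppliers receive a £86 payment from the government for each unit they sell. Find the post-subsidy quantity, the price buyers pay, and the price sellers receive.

Pre-subsidy: 622 - 3.5P = -229 + 2P gives P* = 1702/11, x* = 885/11.
With the subsidy, sellers receive Ps = Pb + 86 for each unit, where Pb is the price buyers pay.
Supply in terms of Pb becomes xs = -229 + 2(Pb + 86) = -57 + 2Pb. Setting this equal to demand: 622 - 3.5Pb = -57 + 2Pb, so Pb = 1358/11.
Sellers receive Ps = 1358/11 + 86 = 2304/11; x' = 622 − 3.5·(1358/11) = 2089/11.

x' = 2089/11; buyers pay 1358/11; sellers receive 2304/11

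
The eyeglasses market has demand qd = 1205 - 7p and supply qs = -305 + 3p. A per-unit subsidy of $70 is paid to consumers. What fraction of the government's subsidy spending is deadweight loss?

DWL / government spending = 147/590

Pre-subsidy: 1205 - 7p = -305 + 3p gives p* = 151, q* = 148.
With the rebate, buyers effectively pay pb = ps − 70, where ps is the price sellers receive.
Demand in terms of ps becomes qd = 1205 − 7(ps − 70) = 1695 - 7ps. Setting this equal to supply: 1695 - 7ps = -305 + 3ps, so ps = 200.
Buyers pay pb = 200 − 70 = 130; q' = -305 + 3·200 = 295.
ΔCS = ½(148 + 295)(151 − 130) = 4651.5; ΔPS = ½(148 + 295)(200 − 151) = 10853.5.
Government spending = 70 × 295 = 20650.
DWL = ½ × 70 × (295 − 148) = 5145; fraction = 5145 / 20650 = 147/590.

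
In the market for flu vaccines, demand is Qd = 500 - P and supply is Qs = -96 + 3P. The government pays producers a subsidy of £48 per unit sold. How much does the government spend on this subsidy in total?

Government cost = £18576

Pre-subsidy: 500 - P = -96 + 3P gives P* = 149, Q* = 351.
With the subsidy, sellers receive Ps = Pb + 48 for each unit, where Pb is the price buyers pay.
Supply in terms of Pb becomes Qs = -96 + 3(Pb + 48) = 48 + 3Pb. Setting this equal to demand: 500 - Pb = 48 + 3Pb, so Pb = 113.
Sellers receive Ps = 113 + 48 = 161; Q' = 500 − 1·113 = 387.
Government outlay = subsidy × quantity = 48 × 387 = 18576.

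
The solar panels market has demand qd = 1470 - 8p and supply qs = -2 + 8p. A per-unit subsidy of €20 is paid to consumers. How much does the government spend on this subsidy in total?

Pre-subsidy: 1470 - 8p = -2 + 8p gives p* = 92, q* = 734.
With the rebate, buyers effectively pay pb = ps − 20, where ps is the price sellers receive.
Demand in terms of ps becomes qd = 1470 − 8(ps − 20) = 1630 - 8ps. Setting this equal to supply: 1630 - 8ps = -2 + 8ps, so ps = 102.
Buyers pay pb = 102 − 20 = 82; q' = -2 + 8·102 = 814.
Government outlay = subsidy × quantity = 20 × 814 = 16280.

Government cost = €16280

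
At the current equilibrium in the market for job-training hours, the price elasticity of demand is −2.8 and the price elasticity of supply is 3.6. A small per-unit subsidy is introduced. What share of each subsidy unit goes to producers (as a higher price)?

For a small subsidy around the equilibrium, the benefit split depends on the relative slopes, which at a point are proportional to the elasticities.
Buyer share = εs/(εs + |εd|) = 3.6/(3.6 + 2.8) = 0.5625; seller share = |εd|/(εs + |εd|) = 0.4375.
So producers capture 0.4375 of the subsidy.

Producer share = 0.4375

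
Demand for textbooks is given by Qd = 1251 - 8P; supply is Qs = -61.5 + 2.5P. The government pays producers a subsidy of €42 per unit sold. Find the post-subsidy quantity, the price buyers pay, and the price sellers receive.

Pre-subsidy: 1251 - 8P = -61.5 + 2.5P gives P* = 125, Q* = 251.
With the subsidy, sellers receive Ps = Pb + 42 for each unit, where Pb is the price buyers pay.
Supply in terms of Pb becomes Qs = -61.5 + 2.5(Pb + 42) = 43.5 + 2.5Pb. Setting this equal to demand: 1251 - 8Pb = 43.5 + 2.5Pb, so Pb = 115.
Sellers receive Ps = 115 + 42 = 157; Q' = 1251 − 8·115 = 331.

Q' = 331; buyers pay €115; sellers receive €157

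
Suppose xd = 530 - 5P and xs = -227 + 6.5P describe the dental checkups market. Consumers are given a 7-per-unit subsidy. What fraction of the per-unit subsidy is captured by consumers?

Pre-subsidy: 530 - 5P = -227 + 6.5P gives P* = 1514/23, x* = 4620/23.
With the rebate, buyers effectively pay Pb = Ps − 7, where Ps is the price sellers receive.
Demand in terms of Ps becomes xd = 530 − 5(Ps − 7) = 565 - 5Ps. Setting this equal to supply: 565 - 5Ps = -227 + 6.5Ps, so Ps = 1584/23.
Buyers pay Pb = 1584/23 − 7 = 1423/23; x' = -227 + 6.5·(1584/23) = 5075/23.
Buyers' price falls by P* − Pb = 1514/23 − 1423/23 = 91/23; sellers' price rises by Ps − P* = 1584/23 − 1514/23 = 70/23.
So consumers capture (91/23)/7 = 13/23 of each unit of subsidy.

Consumer share = 13/23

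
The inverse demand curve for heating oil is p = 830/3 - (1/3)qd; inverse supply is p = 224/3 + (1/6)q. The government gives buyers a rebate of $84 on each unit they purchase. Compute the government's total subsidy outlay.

Pre-subsidy: 830/3 - (1/3)q = 224/3 + (1/6)q gives q* = 404 and p* = 142.
With the rebate, buyers effectively pay pb = ps − 84, where ps is the price sellers receive.
On the curves, pb = 830/3 - (1/3)q and ps = 224/3 + (1/6)q; the wedge ps − pb = 84 gives 224/3 + (1/6)q − (830/3 - (1/3)q) = 84, so q' = 572.
Then pb = 830/3 − (1/3)·572 = 86 and ps = 224/3 + (1/6)·572 = 170.
Government outlay = subsidy × quantity = 84 × 572 = 48048.

Government cost = $48048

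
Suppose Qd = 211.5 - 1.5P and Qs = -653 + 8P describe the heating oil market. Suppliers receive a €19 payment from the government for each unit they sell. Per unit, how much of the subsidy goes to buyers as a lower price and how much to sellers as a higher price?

Buyers gain €16 per unit; sellers gain €3 per unit

Pre-subsidy: 211.5 - 1.5P = -653 + 8P gives P* = 91, Q* = 75.
With the subsidy, sellers receive Ps = Pb + 19 for each unit, where Pb is the price buyers pay.
Supply in terms of Pb becomes Qs = -653 + 8(Pb + 19) = -501 + 8Pb. Setting this equal to demand: 211.5 - 1.5Pb = -501 + 8Pb, so Pb = 75.
Sellers receive Ps = 75 + 19 = 94; Q' = 211.5 − 1.5·75 = 99.
Buyers' price falls by P* − Pb = 91 − 75 = 16; sellers' price rises by Ps − P* = 94 − 91 = 3.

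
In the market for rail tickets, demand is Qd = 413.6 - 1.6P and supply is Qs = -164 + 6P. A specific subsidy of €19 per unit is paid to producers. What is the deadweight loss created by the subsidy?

Pre-subsidy: 413.6 - 1.6P = -164 + 6P gives P* = 76, Q* = 292.
With the subsidy, sellers receive Ps = Pb + 19 for each unit, where Pb is the price buyers pay.
Supply in terms of Pb becomes Qs = -164 + 6(Pb + 19) = -50 + 6Pb. Setting this equal to demand: 413.6 - 1.6Pb = -50 + 6Pb, so Pb = 61.
Sellers receive Ps = 61 + 19 = 80; Q' = 413.6 − 1.6·61 = 316.
The subsidy expands output by 316 − 292 = 24 past the efficient level; on those units the gap between marginal cost and willingness to pay runs from 0 up to 19.
DWL = ½ × 19 × 24 = 228.

Deadweight loss = €228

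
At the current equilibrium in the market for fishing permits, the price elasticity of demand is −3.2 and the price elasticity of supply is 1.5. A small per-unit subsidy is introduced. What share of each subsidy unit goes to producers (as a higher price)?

Producer share = 32/47

For a small subsidy around the equilibrium, the benefit split depends on the relative slopes, which at a point are proportional to the elasticities.
Buyer share = εs/(εs + |εd|) = 1.5/(1.5 + 3.2) = 15/47; seller share = |εd|/(εs + |εd|) = 32/47.
So producers capture 32/47 of the subsidy.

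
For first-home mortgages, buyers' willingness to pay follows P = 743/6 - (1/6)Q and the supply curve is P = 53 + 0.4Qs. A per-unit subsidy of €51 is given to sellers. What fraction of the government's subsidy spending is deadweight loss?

Pre-subsidy: 743/6 - (1/6)Q = 53 + 0.4Q gives Q* = 125 and P* = 103.
With the subsidy, sellers receive Ps = Pb + 51 for each unit, where Pb is the price buyers pay.
On the curves, Pb = 743/6 - (1/6)Q and Ps = 53 + 0.4Q; the wedge Ps − Pb = 51 gives 53 + 0.4Q − (743/6 - (1/6)Q) = 51, so Q' = 215.
Then Pb = 743/6 − (1/6)·215 = 88 and Ps = 53 + 0.4·215 = 139.
ΔCS = ½(125 + 215)(103 − 88) = 2550; ΔPS = ½(125 + 215)(139 − 103) = 6120.
Government spending = 51 × 215 = 10965.
DWL = ½ × 51 × (215 − 125) = 2295; fraction = 2295 / 10965 = 9/43.

DWL / government spending = 9/43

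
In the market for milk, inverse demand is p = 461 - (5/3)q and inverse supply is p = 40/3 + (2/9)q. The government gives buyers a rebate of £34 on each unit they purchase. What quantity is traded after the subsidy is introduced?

q' = 255

Pre-subsidy: 461 - (5/3)q = 40/3 + (2/9)q gives q* = 237 and p* = 66.
With the rebate, buyers effectively pay pb = ps − 34, where ps is the price sellers receive.
On the curves, pb = 461 - (5/3)q and ps = 40/3 + (2/9)q; the wedge ps − pb = 34 gives 40/3 + (2/9)q − (461 - (5/3)q) = 34, so q' = 255.
Then pb = 461 − (5/3)·255 = 36 and ps = 40/3 + (2/9)·255 = 70.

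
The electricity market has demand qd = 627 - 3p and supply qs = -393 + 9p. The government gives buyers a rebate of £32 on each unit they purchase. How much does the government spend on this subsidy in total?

Pre-subsidy: 627 - 3p = -393 + 9p gives p* = 85, q* = 372.
With the rebate, buyers effectively pay pb = ps − 32, where ps is the price sellers receive.
Demand in terms of ps becomes qd = 627 − 3(ps − 32) = 723 - 3ps. Setting this equal to supply: 723 - 3ps = -393 + 9ps, so ps = 93.
Buyers pay pb = 93 − 32 = 61; q' = -393 + 9·93 = 444.
Government outlay = subsidy × quantity = 32 × 444 = 14208.

Government cost = £14208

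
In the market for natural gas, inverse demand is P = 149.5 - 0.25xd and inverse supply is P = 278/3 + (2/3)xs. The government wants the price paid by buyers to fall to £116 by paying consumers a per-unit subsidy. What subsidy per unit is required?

Required subsidy s = £66 per unit

At a buyer price of 116, quantity demanded is 598 − 4·116 = 134.
Sellers supply 134 only when they receive Ps = 278/3 + (2/3)·134 = 182.
s = Ps − Pb = 182 − 116 = 66.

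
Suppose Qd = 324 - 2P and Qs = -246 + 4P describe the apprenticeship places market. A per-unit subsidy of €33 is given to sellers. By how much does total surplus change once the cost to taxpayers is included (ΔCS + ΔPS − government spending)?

Pre-subsidy: 324 - 2P = -246 + 4P gives P* = 95, Q* = 134.
With the subsidy, sellers receive Ps = Pb + 33 for each unit, where Pb is the price buyers pay.
Supply in terms of Pb becomes Qs = -246 + 4(Pb + 33) = -114 + 4Pb. Setting this equal to demand: 324 - 2Pb = -114 + 4Pb, so Pb = 73.
Sellers receive Ps = 73 + 33 = 106; Q' = 324 − 2·73 = 178.
ΔCS = ½(134 + 178)(95 − 73) = 3432; ΔPS = ½(134 + 178)(106 − 95) = 1716.
Government spending = 33 × 178 = 5874.
Net change = 3432 + 1716 − 5874 = -726. The loss equals the DWL triangle ½·33·44.

Net change in total surplus = -€726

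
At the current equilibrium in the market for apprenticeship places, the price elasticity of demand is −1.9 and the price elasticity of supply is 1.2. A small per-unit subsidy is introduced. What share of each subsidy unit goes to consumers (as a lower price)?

For a small subsidy around the equilibrium, the benefit split depends on the relative slopes, which at a point are proportional to the elasticities.
Buyer share = εs/(εs + |εd|) = 1.2/(1.2 + 1.9) = 12/31; seller share = |εd|/(εs + |εd|) = 19/31.

Consumer share = 12/31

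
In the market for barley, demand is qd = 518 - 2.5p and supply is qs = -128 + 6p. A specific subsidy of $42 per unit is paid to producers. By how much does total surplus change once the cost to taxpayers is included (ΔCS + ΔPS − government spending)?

Net change in total surplus = -26460/17

Pre-subsidy: 518 - 2.5p = -128 + 6p gives p* = 76, q* = 328.
With the subsidy, sellers receive ps = pb + 42 for each unit, where pb is the price buyers pay.
Supply in terms of pb becomes qs = -128 + 6(pb + 42) = 124 + 6pb. Setting this equal to demand: 518 - 2.5pb = 124 + 6pb, so pb = 788/17.
Sellers receive ps = 788/17 + 42 = 1502/17; q' = 518 − 2.5·(788/17) = 6836/17.
ΔCS = ½(328 + 6836/17)(76 − 788/17) = 3127824/289; ΔPS = ½(328 + 6836/17)(1502/17 − 76) = 1303260/289.
Government spending = 42 × 6836/17 = 287112/17.
Net change = 3127824/289 + 1303260/289 − 287112/17 = -26460/17. The loss equals the DWL triangle ½·42·1260/17.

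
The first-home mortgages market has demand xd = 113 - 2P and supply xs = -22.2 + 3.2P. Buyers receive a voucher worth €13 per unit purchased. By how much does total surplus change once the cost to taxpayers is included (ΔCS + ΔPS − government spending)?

Net change in total surplus = -€104

Pre-subsidy: 113 - 2P = -22.2 + 3.2P gives P* = 26, x* = 61.
With the rebate, buyers effectively pay Pb = Ps − 13, where Ps is the price sellers receive.
Demand in terms of Ps becomes xd = 113 − 2(Ps − 13) = 139 - 2Ps. Setting this equal to supply: 139 - 2Ps = -22.2 + 3.2Ps, so Ps = 31.
Buyers pay Pb = 31 − 13 = 18; x' = -22.2 + 3.2·31 = 77.
ΔCS = ½(61 + 77)(26 − 18) = 552; ΔPS = ½(61 + 77)(31 − 26) = 345.
Government spending = 13 × 77 = 1001.
Net change = 552 + 345 − 1001 = -104. The loss equals the DWL triangle ½·13·16.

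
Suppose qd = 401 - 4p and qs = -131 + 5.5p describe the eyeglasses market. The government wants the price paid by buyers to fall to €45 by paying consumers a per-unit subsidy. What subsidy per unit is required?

Required subsidy s = €19 per unit

At a buyer price of 45, quantity demanded is 401 − 4·45 = 221.
Sellers supply 221 only when they receive ps with -131 + 5.5·ps = 221, i.e. ps = 64.
s = ps − pb = 64 − 45 = 19.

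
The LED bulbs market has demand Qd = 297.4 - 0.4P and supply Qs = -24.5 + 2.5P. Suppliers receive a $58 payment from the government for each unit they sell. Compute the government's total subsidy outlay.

Pre-subsidy: 297.4 - 0.4P = -24.5 + 2.5P gives P* = 111, Q* = 253.
With the subsidy, sellers receive Ps = Pb + 58 for each unit, where Pb is the price buyers pay.
Supply in terms of Pb becomes Qs = -24.5 + 2.5(Pb + 58) = 120.5 + 2.5Pb. Setting this equal to demand: 297.4 - 0.4Pb = 120.5 + 2.5Pb, so Pb = 61.
Sellers receive Ps = 61 + 58 = 119; Q' = 297.4 − 0.4·61 = 273.
Government outlay = subsidy × quantity = 58 × 273 = 15834.

Government cost = $15834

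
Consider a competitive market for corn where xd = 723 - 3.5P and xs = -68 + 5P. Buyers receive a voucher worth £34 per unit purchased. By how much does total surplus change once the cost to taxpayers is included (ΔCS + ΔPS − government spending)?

Pre-subsidy: 723 - 3.5P = -68 + 5P gives P* = 1582/17, x* = 6754/17.
With the rebate, buyers effectively pay Pb = Ps − 34, where Ps is the price sellers receive.
Demand in terms of Ps becomes xd = 723 − 3.5(Ps − 34) = 842 - 3.5Ps. Setting this equal to supply: 842 - 3.5Ps = -68 + 5Ps, so Ps = 1820/17.
Buyers pay Pb = 1820/17 − 34 = 1242/17; x' = -68 + 5·(1820/17) = 7944/17.
ΔCS = ½(6754/17 + 7944/17)(1582/17 − 1242/17) = 146980/17; ΔPS = ½(6754/17 + 7944/17)(1820/17 − 1582/17) = 102886/17.
Government spending = 34 × 7944/17 = 15888.
Net change = 146980/17 + 102886/17 − 15888 = -1190. The loss equals the DWL triangle ½·34·70.

Net change in total surplus = -£1190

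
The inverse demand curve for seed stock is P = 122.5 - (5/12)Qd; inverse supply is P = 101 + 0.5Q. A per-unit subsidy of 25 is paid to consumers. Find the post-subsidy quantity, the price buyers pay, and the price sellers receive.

Q' = 558/11; buyers pay 1115/11; sellers receive 1390/11

Pre-subsidy: 122.5 - (5/12)Q = 101 + 0.5Q gives Q* = 258/11 and P* = 1240/11.
With the rebate, buyers effectively pay Pb = Ps − 25, where Ps is the price sellers receive.
On the curves, Pb = 122.5 - (5/12)Q and Ps = 101 + 0.5Q; the wedge Ps − Pb = 25 gives 101 + 0.5Q − (122.5 - (5/12)Q) = 25, so Q' = 558/11.
Then Pb = 122.5 − (5/12)·(558/11) = 1115/11 and Ps = 101 + 0.5·(558/11) = 1390/11.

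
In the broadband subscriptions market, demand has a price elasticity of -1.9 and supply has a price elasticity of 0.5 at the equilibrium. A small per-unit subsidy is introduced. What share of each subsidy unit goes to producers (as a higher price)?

For a small subsidy around the equilibrium, the benefit split depends on the relative slopes, which at a point are proportional to the elasticities.
Buyer share = εs/(εs + |εd|) = 0.5/(0.5 + 1.9) = 5/24; seller share = |εd|/(εs + |εd|) = 19/24.
So producers capture 19/24 of the subsidy.

Producer share = 19/24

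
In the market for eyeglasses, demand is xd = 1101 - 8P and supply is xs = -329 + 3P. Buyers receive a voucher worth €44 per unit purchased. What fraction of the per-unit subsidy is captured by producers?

Pre-subsidy: 1101 - 8P = -329 + 3P gives P* = 130, x* = 61.
With the rebate, buyers effectively pay Pb = Ps − 44, where Ps is the price sellers receive.
Demand in terms of Ps becomes xd = 1101 − 8(Ps − 44) = 1453 - 8Ps. Setting this equal to supply: 1453 - 8Ps = -329 + 3Ps, so Ps = 162.
Buyers pay Pb = 162 − 44 = 118; x' = -329 + 3·162 = 157.
Buyers' price falls by P* − Pb = 130 − 118 = 12; sellers' price rises by Ps − P* = 162 − 130 = 32.
So producers capture 32/44 = 8/11 of each unit of subsidy.

Producer share = 8/11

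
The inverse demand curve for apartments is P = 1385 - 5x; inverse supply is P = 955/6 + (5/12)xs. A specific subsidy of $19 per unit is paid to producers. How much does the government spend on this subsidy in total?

Pre-subsidy: 1385 - 5x = 955/6 + (5/12)x gives x* = 2942/13 and P* = 3295/13.
With the subsidy, sellers receive Ps = Pb + 19 for each unit, where Pb is the price buyers pay.
On the curves, Pb = 1385 - 5x and Ps = 955/6 + (5/12)x; the wedge Ps − Pb = 19 gives 955/6 + (5/12)x − (1385 - 5x) = 19, so x' = 14938/65.
Then Pb = 1385 − 5·(14938/65) = 3067/13 and Ps = 955/6 + (5/12)·(14938/65) = 3314/13.
Government outlay = subsidy × quantity = 19 × 14938/65 = 283822/65.

Government cost = 283822/65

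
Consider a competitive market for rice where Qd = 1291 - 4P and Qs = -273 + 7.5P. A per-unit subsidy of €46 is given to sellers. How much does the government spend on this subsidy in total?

Pre-subsidy: 1291 - 4P = -273 + 7.5P gives P* = 136, Q* = 747.
With the subsidy, sellers receive Ps = Pb + 46 for each unit, where Pb is the price buyers pay.
Supply in terms of Pb becomes Qs = -273 + 7.5(Pb + 46) = 72 + 7.5Pb. Setting this equal to demand: 1291 - 4Pb = 72 + 7.5Pb, so Pb = 106.
Sellers receive Ps = 106 + 46 = 152; Q' = 1291 − 4·106 = 867.
Government outlay = subsidy × quantity = 46 × 867 = 39882.

Government cost = €39882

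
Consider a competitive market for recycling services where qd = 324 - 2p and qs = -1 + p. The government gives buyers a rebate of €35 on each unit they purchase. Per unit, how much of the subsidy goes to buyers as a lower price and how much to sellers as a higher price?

Pre-subsidy: 324 - 2p = -1 + p gives p* = 325/3, q* = 322/3.
With the rebate, buyers effectively pay pb = ps − 35, where ps is the price sellers receive.
Demand in terms of ps becomes qd = 324 − 2(ps − 35) = 394 - 2ps. Setting this equal to supply: 394 - 2ps = -1 + ps, so ps = 395/3.
Buyers pay pb = 395/3 − 35 = 290/3; q' = -1 + 1·(395/3) = 392/3.
Buyers' price falls by p* − pb = 325/3 − 290/3 = 35/3; sellers' price rises by ps − p* = 395/3 − 325/3 = 70/3.

Buyers gain 35/3 per unit; sellers gain 70/3 per unit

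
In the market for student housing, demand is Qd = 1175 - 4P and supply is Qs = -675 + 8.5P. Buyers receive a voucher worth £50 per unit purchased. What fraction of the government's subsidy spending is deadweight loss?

DWL / government spending = 68/719

Pre-subsidy: 1175 - 4P = -675 + 8.5P gives P* = 148, Q* = 583.
With the rebate, buyers effectively pay Pb = Ps − 50, where Ps is the price sellers receive.
Demand in terms of Ps becomes Qd = 1175 − 4(Ps − 50) = 1375 - 4Ps. Setting this equal to supply: 1375 - 4Ps = -675 + 8.5Ps, so Ps = 164.
Buyers pay Pb = 164 − 50 = 114; Q' = -675 + 8.5·164 = 719.
ΔCS = ½(583 + 719)(148 − 114) = 22134; ΔPS = ½(583 + 719)(164 − 148) = 10416.
Government spending = 50 × 719 = 35950.
DWL = ½ × 50 × (719 − 583) = 3400; fraction = 3400 / 35950 = 68/719.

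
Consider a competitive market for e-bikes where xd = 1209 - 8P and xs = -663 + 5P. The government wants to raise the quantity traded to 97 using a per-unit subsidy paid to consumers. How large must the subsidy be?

Required subsidy s = 13 per unit

At x = 97, invert demand for the buyer price: Pb = (1209 − 97)/8 = 139; invert supply for the seller price: Ps = (97 − (-663))/5 = 152.
The subsidy must fill the gap: s = Ps − Pb = 152 − 139 = 13.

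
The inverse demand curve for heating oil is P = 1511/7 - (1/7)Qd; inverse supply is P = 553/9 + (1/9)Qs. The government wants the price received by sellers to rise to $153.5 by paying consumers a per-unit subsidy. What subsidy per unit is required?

At a seller price of 153.5, quantity supplied is -553 + 9·153.5 = 828.5.
Buyers absorb 828.5 only when they pay Pb = 1511/7 − (1/7)·828.5 = 97.5.
s = Ps − Pb = 153.5 − 97.5 = 56.

Required subsidy s = $56 per unit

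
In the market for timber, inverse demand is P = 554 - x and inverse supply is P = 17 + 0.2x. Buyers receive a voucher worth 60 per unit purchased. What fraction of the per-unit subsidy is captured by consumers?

Consumer share = 5/6

Pre-subsidy: 554 - x = 17 + 0.2x gives x* = 447.5 and P* = 106.5.
With the rebate, buyers effectively pay Pb = Ps − 60, where Ps is the price sellers receive.
On the curves, Pb = 554 - x and Ps = 17 + 0.2x; the wedge Ps − Pb = 60 gives 17 + 0.2x − (554 - x) = 60, so x' = 497.5.
Then Pb = 554 − 1·497.5 = 56.5 and Ps = 17 + 0.2·497.5 = 116.5.
Buyers' price falls by P* − Pb = 106.5 − 56.5 = 50; sellers' price rises by Ps − P* = 116.5 − 106.5 = 10.
So consumers capture 50/60 = 5/6 of each unit of subsidy.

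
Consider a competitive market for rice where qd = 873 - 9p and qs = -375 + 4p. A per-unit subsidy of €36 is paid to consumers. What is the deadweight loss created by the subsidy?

Pre-subsidy: 873 - 9p = -375 + 4p gives p* = 96, q* = 9.
With the rebate, buyers effectively pay pb = ps − 36, where ps is the price sellers receive.
Demand in terms of ps becomes qd = 873 − 9(ps − 36) = 1197 - 9ps. Setting this equal to supply: 1197 - 9ps = -375 + 4ps, so ps = 1572/13.
Buyers pay pb = 1572/13 − 36 = 1104/13; q' = -375 + 4·(1572/13) = 1413/13.
The subsidy expands output by 1413/13 − 9 = 1296/13 past the efficient level; on those units the gap between marginal cost and willingness to pay runs from 0 up to 36.
DWL = ½ × 36 × 1296/13 = 23328/13.

Deadweight loss = 23328/13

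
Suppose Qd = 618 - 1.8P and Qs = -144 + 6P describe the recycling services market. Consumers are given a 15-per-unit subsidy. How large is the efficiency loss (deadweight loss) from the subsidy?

Deadweight loss = 2025/13

Pre-subsidy: 618 - 1.8P = -144 + 6P gives P* = 1270/13, Q* = 5748/13.
With the rebate, buyers effectively pay Pb = Ps − 15, where Ps is the price sellers receive.
Demand in terms of Ps becomes Qd = 618 − 1.8(Ps − 15) = 645 - 1.8Ps. Setting this equal to supply: 645 - 1.8Ps = -144 + 6Ps, so Ps = 1315/13.
Buyers pay Pb = 1315/13 − 15 = 1120/13; Q' = -144 + 6·(1315/13) = 6018/13.
The subsidy expands output by 6018/13 − 5748/13 = 270/13 past the efficient level; on those units the gap between marginal cost and willingness to pay runs from 0 up to 15.
DWL = ½ × 15 × 270/13 = 2025/13.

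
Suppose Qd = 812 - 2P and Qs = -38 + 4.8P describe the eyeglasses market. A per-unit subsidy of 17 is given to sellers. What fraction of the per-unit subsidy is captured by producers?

Pre-subsidy: 812 - 2P = -38 + 4.8P gives P* = 125, Q* = 562.
With the subsidy, sellers receive Ps = Pb + 17 for each unit, where Pb is the price buyers pay.
Supply in terms of Pb becomes Qs = -38 + 4.8(Pb + 17) = 43.6 + 4.8Pb. Setting this equal to demand: 812 - 2Pb = 43.6 + 4.8Pb, so Pb = 113.
Sellers receive Ps = 113 + 17 = 130; Q' = 812 − 2·113 = 586.
Buyers' price falls by P* − Pb = 125 − 113 = 12; sellers' price rises by Ps − P* = 130 − 125 = 5.
So producers capture 5/17 = 5/17 of each unit of subsidy.

Producer share = 5/17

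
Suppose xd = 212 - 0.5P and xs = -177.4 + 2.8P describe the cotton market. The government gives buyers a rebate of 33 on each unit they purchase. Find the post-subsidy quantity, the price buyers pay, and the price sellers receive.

x' = 167; buyers pay 90; sellers receive 123

Pre-subsidy: 212 - 0.5P = -177.4 + 2.8P gives P* = 118, x* = 153.
With the rebate, buyers effectively pay Pb = Ps − 33, where Ps is the price sellers receive.
Demand in terms of Ps becomes xd = 212 − 0.5(Ps − 33) = 228.5 - 0.5Ps. Setting this equal to supply: 228.5 - 0.5Ps = -177.4 + 2.8Ps, so Ps = 123.
Buyers pay Pb = 123 − 33 = 90; x' = -177.4 + 2.8·123 = 167.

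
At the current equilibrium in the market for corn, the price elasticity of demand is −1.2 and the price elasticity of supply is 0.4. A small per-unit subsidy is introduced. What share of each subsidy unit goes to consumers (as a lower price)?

Consumer share = 0.25

For a small subsidy around the equilibrium, the benefit split depends on the relative slopes, which at a point are proportional to the elasticities.
Buyer share = εs/(εs + |εd|) = 0.4/(0.4 + 1.2) = 0.25; seller share = |εd|/(εs + |εd|) = 0.75.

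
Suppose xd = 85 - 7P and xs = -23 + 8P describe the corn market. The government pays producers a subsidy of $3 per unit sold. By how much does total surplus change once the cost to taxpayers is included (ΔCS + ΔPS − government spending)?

Net change in total surplus = -$16.8

Pre-subsidy: 85 - 7P = -23 + 8P gives P* = 7.2, x* = 34.6.
With the subsidy, sellers receive Ps = Pb + 3 for each unit, where Pb is the price buyers pay.
Supply in terms of Pb becomes xs = -23 + 8(Pb + 3) = 1 + 8Pb. Setting this equal to demand: 85 - 7Pb = 1 + 8Pb, so Pb = 5.6.
Sellers receive Ps = 5.6 + 3 = 8.6; x' = 85 − 7·5.6 = 45.8.
ΔCS = ½(34.6 + 45.8)(7.2 − 5.6) = 64.32; ΔPS = ½(34.6 + 45.8)(8.6 − 7.2) = 56.28.
Government spending = 3 × 45.8 = 137.4.
Net change = 64.32 + 56.28 − 137.4 = -16.8. The loss equals the DWL triangle ½·3·11.2.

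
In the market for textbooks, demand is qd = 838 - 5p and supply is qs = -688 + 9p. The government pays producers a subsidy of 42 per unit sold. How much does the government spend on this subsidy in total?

Pre-subsidy: 838 - 5p = -688 + 9p gives p* = 109, q* = 293.
With the subsidy, sellers receive ps = pb + 42 for each unit, where pb is the price buyers pay.
Supply in terms of pb becomes qs = -688 + 9(pb + 42) = -310 + 9pb. Setting this equal to demand: 838 - 5pb = -310 + 9pb, so pb = 82.
Sellers receive ps = 82 + 42 = 124; q' = 838 − 5·82 = 428.
Government outlay = subsidy × quantity = 42 × 428 = 17976.

Government cost = 17976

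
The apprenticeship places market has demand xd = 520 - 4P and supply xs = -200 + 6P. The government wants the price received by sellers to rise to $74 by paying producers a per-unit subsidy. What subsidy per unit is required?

At a seller price of 74, quantity supplied is -200 + 6·74 = 244.
Buyers absorb 244 only when they pay Pb with 520 − 4·Pb = 244, i.e. Pb = 69.
s = Ps − Pb = 74 − 69 = 5.

Required subsidy s = $5 per unit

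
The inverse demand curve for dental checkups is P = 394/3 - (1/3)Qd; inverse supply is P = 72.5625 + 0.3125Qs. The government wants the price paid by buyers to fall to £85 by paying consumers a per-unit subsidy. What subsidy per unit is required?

Required subsidy s = £31 per unit

At a buyer price of 85, quantity demanded is 394 − 3·85 = 139.
Sellers supply 139 only when they receive Ps = 72.5625 + 0.3125·139 = 116.
s = Ps − Pb = 116 − 85 = 31.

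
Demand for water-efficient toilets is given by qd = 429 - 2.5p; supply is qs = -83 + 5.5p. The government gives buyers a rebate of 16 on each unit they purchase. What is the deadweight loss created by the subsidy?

Deadweight loss = 220

Pre-subsidy: 429 - 2.5p = -83 + 5.5p gives p* = 64, q* = 269.
With the rebate, buyers effectively pay pb = ps − 16, where ps is the price sellers receive.
Demand in terms of ps becomes qd = 429 − 2.5(ps − 16) = 469 - 2.5ps. Setting this equal to supply: 469 - 2.5ps = -83 + 5.5ps, so ps = 69.
Buyers pay pb = 69 − 16 = 53; q' = -83 + 5.5·69 = 296.5.
The subsidy expands output by 296.5 − 269 = 27.5 past the efficient level; on those units the gap between marginal cost and willingness to pay runs from 0 up to 16.
DWL = ½ × 16 × 27.5 = 220.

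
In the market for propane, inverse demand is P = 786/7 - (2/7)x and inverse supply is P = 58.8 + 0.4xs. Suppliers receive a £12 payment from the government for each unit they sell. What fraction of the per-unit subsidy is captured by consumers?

Pre-subsidy: 786/7 - (2/7)x = 58.8 + 0.4x gives x* = 78 and P* = 90.
With the subsidy, sellers receive Ps = Pb + 12 for each unit, where Pb is the price buyers pay.
On the curves, Pb = 786/7 - (2/7)x and Ps = 58.8 + 0.4x; the wedge Ps − Pb = 12 gives 58.8 + 0.4x − (786/7 - (2/7)x) = 12, so x' = 95.5.
Then Pb = 786/7 − (2/7)·95.5 = 85 and Ps = 58.8 + 0.4·95.5 = 97.
Buyers' price falls by P* − Pb = 90 − 85 = 5; sellers' price rises by Ps − P* = 97 − 90 = 7.
So consumers capture 5/12 = 5/12 of each unit of subsidy.

Consumer share = 5/12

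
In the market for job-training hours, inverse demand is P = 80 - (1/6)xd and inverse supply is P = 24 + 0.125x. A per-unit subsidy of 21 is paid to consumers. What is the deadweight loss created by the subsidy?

Pre-subsidy: 80 - (1/6)x = 24 + 0.125x gives x* = 192 and P* = 48.
With the rebate, buyers effectively pay Pb = Ps − 21, where Ps is the price sellers receive.
On the curves, Pb = 80 - (1/6)x and Ps = 24 + 0.125x; the wedge Ps − Pb = 21 gives 24 + 0.125x − (80 - (1/6)x) = 21, so x' = 264.
Then Pb = 80 − (1/6)·264 = 36 and Ps = 24 + 0.125·264 = 57.
The subsidy expands output by 264 − 192 = 72 past the efficient level; on those units the gap between marginal cost and willingness to pay runs from 0 up to 21.
DWL = ½ × 21 × 72 = 756.

Deadweight loss = 756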